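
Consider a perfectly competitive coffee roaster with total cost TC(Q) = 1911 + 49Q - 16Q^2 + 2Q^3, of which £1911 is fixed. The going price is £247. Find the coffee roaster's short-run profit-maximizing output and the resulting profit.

AVC = 49 - 16Q + 2Q^2 has its minimum £17 at Q = 4; price £247 clears that bar, so the firm operates.
With MC = 49 - 32Q + 6Q^2, P = MC on the upward-sloping part at Q* = 9.
TR = 247·9 = 2223. TC = 1911 + 603 = 2514. Profit = 2223 − 2514 = -£291.
That loss of £291 beats the £1911 the firm would lose by shutting down; producing recovers £1620 of fixed cost.

Profit = -£291 at Q = 9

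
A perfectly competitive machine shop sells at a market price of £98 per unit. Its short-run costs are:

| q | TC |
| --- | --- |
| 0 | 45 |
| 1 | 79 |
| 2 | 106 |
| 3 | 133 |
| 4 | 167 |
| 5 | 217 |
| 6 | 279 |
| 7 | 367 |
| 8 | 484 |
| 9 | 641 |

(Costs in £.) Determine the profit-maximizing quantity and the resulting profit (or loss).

Tabulate TR − TC: q=0: -45; q=1: 19; q=2: 90; q=3: 161; q=4: 225; q=5: 273; q=6: 309; q=7: 319; q=8: 300; q=9: 241.
Profit is maximized at q = 7. AVC there is 322/7 = £46 ≤ P, so producing beats shutting down (which would give -£45).

q = 7; profit = £319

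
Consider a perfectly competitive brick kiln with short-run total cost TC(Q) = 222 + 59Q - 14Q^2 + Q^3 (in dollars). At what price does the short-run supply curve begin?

The firm shuts down when price falls below the minimum of average variable cost. AVC = VC/Q = 59 - 14Q + Q^2.
dAVC/dQ = -14 + 2Q = 0 gives Q = 7. min AVC = 59 - 14·7 + 7^2 = 10.
So the shutdown price is $10.

$10 per unit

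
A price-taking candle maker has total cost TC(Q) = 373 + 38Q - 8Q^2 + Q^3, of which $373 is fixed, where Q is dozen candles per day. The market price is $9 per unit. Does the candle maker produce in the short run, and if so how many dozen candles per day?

Shut down

Strip out fixed cost: VC = 38Q - 8Q^2 + Q^3. Then AVC = 38 - 8Q + Q^2 and MC = 38 - 16Q + 3Q^2.
The AVC parabola has its vertex at Q = 8/2 = 4, where AVC = 38 - 8·4 + 4^2 = $22.
With P < min AVC ($9 < $22), every unit sold adds to the loss.
The firm minimizes its loss by shutting down and losing only its fixed cost of $373.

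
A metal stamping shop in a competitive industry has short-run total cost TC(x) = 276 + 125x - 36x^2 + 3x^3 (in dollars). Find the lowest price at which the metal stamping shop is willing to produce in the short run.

$17 per unit

The shutdown price is the minimum of AVC. VC = 125x - 36x^2 + 3x^3, so AVC = 125 - 36x + 3x^2.
At the minimum of AVC, MC = AVC. MC = 125 - 72x + 9x^2; setting MC = AVC gives 6x^2 - 36x = 0, so x = 6. min AVC = 17.
For P < $17 the firm produces nothing.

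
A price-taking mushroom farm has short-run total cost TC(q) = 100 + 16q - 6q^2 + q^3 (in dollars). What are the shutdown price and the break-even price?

Shutdown price = $7; break-even price = $31

AVC = 16 - 6q + q^2; minimized at q = 3, giving min AVC = $7. That is the shutdown price.
ATC = 100/q + 16 - 6q + q^2. Setting dATC/dq = −100/q^2 − 6 + 2q = 0 gives q = 5 (since 2·5^3 − 6·5^2 = 100).
min ATC = 100/5 + 16 − 6·5 + 5^2 = $31. That is the break-even price.
Between these two prices the firm operates at a loss; above $31 it earns a profit.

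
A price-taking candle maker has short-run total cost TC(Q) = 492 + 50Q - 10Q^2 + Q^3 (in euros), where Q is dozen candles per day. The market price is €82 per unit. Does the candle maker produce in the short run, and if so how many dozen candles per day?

From TC, MC = TC'(Q) = 50 - 20Q + 3Q^2 and AVC = VC/Q = 50 - 10Q + Q^2.
AVC hits its minimum where MC = AVC, at Q = 5, giving min AVC = 50 - 10·5 + 5^2 = €25.
P = €82 exceeds min AVC = €25, so the firm stays open.
P = MC gives -32 - 20Q + 3Q^2 = 0, with roots -4/3 and 8. Take the larger (rising MC): Q* = 8.
Check: AVC at Q = 8 is €34 ≤ P, so revenue covers variable cost.
Profit = P·Q − TC = 82·8 − 764 = -€108, a loss, but smaller than the €492 fixed cost the firm would lose by shutting down.

Produce at Q = 8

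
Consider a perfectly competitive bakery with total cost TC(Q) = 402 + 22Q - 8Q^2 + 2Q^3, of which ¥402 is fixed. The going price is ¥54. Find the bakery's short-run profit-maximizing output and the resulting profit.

AVC = 22 - 8Q + 2Q^2; min AVC = ¥14 at Q = 2. Since P = ¥54 ≥ min AVC, the firm produces.
MC = 22 - 16Q + 6Q^2. Setting P = MC and taking the root on the rising branch gives Q* = 4.
TR = 54·4 = 216. TC = 402 + 88 = 490. Profit = 216 − 490 = -¥274.
That loss of ¥274 beats the ¥402 the firm would lose by shutting down; producing recovers ¥128 of fixed cost.

Profit = -¥274 at Q = 4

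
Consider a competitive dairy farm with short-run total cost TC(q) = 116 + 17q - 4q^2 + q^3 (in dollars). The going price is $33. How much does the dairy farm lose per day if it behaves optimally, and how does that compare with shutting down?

Profit = -$52 at q = 4

AVC = 17 - 4q + q^2 has its minimum $13 at q = 2; price $33 clears that bar, so the firm operates.
With MC = 17 - 8q + 3q^2, P = MC on the upward-sloping part at q* = 4.
TR = 33·4 = 132. TC = 116 + 68 = 184. Profit = 132 − 184 = -$52.
That loss of $52 beats the $116 the firm would lose by shutting down; producing recovers $64 of fixed cost.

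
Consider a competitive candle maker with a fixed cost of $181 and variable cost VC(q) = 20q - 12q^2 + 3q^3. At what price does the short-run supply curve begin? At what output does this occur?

$8 per unit, at q = 2

The firm shuts down when price falls below the minimum of average variable cost. AVC = VC/q = 20 - 12q + 3q^2.
At the minimum of AVC, MC = AVC. MC = 20 - 24q + 9q^2; setting MC = AVC gives 6q^2 - 12q = 0, so q = 2. min AVC = 8.
For P < $8 the firm produces nothing.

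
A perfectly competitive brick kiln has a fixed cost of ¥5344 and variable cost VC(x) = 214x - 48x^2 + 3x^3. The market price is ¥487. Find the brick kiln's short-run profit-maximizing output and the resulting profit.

AVC = 214 - 48x + 3x^2 has its minimum ¥22 at x = 8; price ¥487 clears that bar, so the firm operates.
With MC = 214 - 96x + 9x^2, P = MC on the upward-sloping part at x* = 13.
TR = 487·13 = 6331. TC = 5344 + 1261 = 6605. Profit = 6331 − 6605 = -¥274.
That loss of ¥274 beats the ¥5344 the firm would lose by shutting down; producing recovers ¥5070 of fixed cost.

Profit = -¥274 at x = 13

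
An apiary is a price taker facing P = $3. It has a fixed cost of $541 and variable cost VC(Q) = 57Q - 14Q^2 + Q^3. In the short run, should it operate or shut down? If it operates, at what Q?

Strip out fixed cost: VC = 57Q - 14Q^2 + Q^3. Then AVC = 57 - 14Q + Q^2 and MC = 57 - 28Q + 3Q^2.
AVC is minimized where dAVC/dQ = -14 + 2Q = 0, at Q = 7; min AVC = 57 - 14·7 + 7^2 = $8.
With P < min AVC ($3 < $8), every unit sold adds to the loss.
Shutting down limits the loss to fixed cost, $541.

Shut down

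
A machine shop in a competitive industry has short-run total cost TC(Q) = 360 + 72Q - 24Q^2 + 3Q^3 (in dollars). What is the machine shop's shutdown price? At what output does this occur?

$24 per unit, at Q = 4

The shutdown price is the minimum of AVC. VC = 72Q - 24Q^2 + 3Q^3, so AVC = 72 - 24Q + 3Q^2.
At the minimum of AVC, MC = AVC. MC = 72 - 48Q + 9Q^2; setting MC = AVC gives 6Q^2 - 24Q = 0, so Q = 4. min AVC = 24.
The firm shuts down for any P below $24.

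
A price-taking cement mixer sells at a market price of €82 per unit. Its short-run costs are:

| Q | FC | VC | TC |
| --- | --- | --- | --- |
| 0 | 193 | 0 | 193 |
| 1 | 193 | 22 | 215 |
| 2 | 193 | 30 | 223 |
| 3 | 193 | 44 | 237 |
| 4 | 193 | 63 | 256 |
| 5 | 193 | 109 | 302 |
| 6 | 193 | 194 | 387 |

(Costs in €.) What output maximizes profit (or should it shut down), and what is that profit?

Compute π = P·Q − TC at each output: Q=0: -193; Q=1: -133; Q=2: -59; Q=3: 9; Q=4: 72; Q=5: 108; Q=6: 105.
Profit is maximized at Q = 5. AVC there is 109/5 = €21.80 ≤ P, so producing beats shutting down (which would give -€193).

Q = 5; profit = €108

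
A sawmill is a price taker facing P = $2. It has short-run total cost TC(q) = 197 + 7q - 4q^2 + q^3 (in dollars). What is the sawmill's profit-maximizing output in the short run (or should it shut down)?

Shut down

Strip out fixed cost: VC = 7q - 4q^2 + q^3. Then AVC = 7 - 4q + q^2 and MC = 7 - 8q + 3q^2.
The AVC parabola has its vertex at q = 4/2 = 2, where AVC = 7 - 4·2 + 2^2 = $3.
With P < min AVC ($2 < $3), every unit sold adds to the loss.
Shutting down limits the loss to fixed cost, $197.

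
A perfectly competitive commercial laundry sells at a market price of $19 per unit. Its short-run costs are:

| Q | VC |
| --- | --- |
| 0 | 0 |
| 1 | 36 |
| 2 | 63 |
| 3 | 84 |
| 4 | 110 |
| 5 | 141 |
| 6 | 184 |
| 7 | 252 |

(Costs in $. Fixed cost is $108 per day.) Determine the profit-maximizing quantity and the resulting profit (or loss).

Q = 0 (shut down); profit = -$108

Tabulate TR − TC: Q=0: -108; Q=1: -125; Q=2: -133; Q=3: -135; Q=4: -142; Q=5: -154; Q=6: -178; Q=7: -227.
Profit is highest at Q = 0. Equivalently, the lowest AVC in the table is 110/4 ≈ $27.50 at Q = 4, and P = $19 falls below it — price never covers variable cost, so the firm shuts down and loses only its fixed cost.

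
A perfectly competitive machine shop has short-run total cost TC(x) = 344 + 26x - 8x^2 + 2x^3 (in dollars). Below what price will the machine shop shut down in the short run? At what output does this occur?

Short-run supply begins at min AVC. From VC = 26x - 8x^2 + 2x^3, AVC = 26 - 8x + 2x^2.
dAVC/dx = -8 + 4x = 0 gives x = 2. min AVC = 26 - 8·2 + 2·2^2 = 18.
So the shutdown price is $18.

$18 per unit, at x = 2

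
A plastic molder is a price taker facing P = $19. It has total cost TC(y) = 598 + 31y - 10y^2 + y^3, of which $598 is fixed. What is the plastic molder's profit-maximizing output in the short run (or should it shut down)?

From TC, MC = TC'(y) = 31 - 20y + 3y^2 and AVC = VC/y = 31 - 10y + y^2.
AVC is minimized where dAVC/dy = -10 + 2y = 0, at y = 5; min AVC = 31 - 10·5 + 5^2 = $6.
Since P = $19 ≥ min AVC = $6, price covers variable cost and the firm should produce.
P = MC gives 12 - 20y + 3y^2 = 0, with roots 2/3 and 6. Take the larger (rising MC): y* = 6.
Check: AVC at y = 6 is $7 ≤ P, so revenue covers variable cost.
Profit = P·y − TC = 19·6 − 640 = -$526, a loss, but smaller than the $598 fixed cost the firm would lose by shutting down.

Produce at y = 6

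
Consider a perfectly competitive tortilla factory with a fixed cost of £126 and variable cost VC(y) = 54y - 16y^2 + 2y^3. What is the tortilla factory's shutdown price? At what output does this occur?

£22 per unit, at y = 4

Short-run supply begins at min AVC. From VC = 54y - 16y^2 + 2y^3, AVC = 54 - 16y + 2y^2.
At the minimum of AVC, MC = AVC. MC = 54 - 32y + 6y^2; setting MC = AVC gives 4y^2 - 16y = 0, so y = 4. min AVC = 22.
For P < £22 the firm produces nothing.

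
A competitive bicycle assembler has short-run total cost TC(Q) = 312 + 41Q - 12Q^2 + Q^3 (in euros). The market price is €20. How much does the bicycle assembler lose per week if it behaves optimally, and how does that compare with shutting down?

Profit = -€214 at Q = 7

AVC = 41 - 12Q + Q^2; min AVC = €5 at Q = 6. Since P = €20 ≥ min AVC, the firm produces.
MC = 41 - 24Q + 3Q^2. Setting P = MC and taking the root on the rising branch gives Q* = 7.
TR = 20·7 = 140. TC = 312 + 42 = 354. Profit = 140 − 354 = -€214.
Shutting down would mean losing the fixed cost of €312, so operating at a loss of €214 is better by €98.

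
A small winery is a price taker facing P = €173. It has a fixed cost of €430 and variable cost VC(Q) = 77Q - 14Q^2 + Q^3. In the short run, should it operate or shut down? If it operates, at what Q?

From TC, MC = TC'(Q) = 77 - 28Q + 3Q^2 and AVC = VC/Q = 77 - 14Q + Q^2.
The AVC parabola has its vertex at Q = 14/2 = 7, where AVC = 77 - 14·7 + 7^2 = €28.
Because €173 ≥ €28, revenue can cover variable cost; the firm operates.
P = MC gives -96 - 28Q + 3Q^2 = 0, with roots -8/3 and 12. Take the larger (rising MC): Q* = 12.
Check: AVC at Q = 12 is €53 ≤ P, so revenue covers variable cost.
Profit = P·Q − TC = 173·12 − 1066 = €1010.

Produce at Q = 12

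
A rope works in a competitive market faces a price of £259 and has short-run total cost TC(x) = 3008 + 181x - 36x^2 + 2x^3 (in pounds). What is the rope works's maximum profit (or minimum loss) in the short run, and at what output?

Profit = -£304 at x = 13

AVC = 181 - 36x + 2x^2 has its minimum £19 at x = 9; price £259 clears that bar, so the firm operates.
With MC = 181 - 72x + 6x^2, P = MC on the upward-sloping part at x* = 13.
TR = 259·13 = 3367. TC = 3008 + 663 = 3671. Profit = 3367 − 3671 = -£304.
Shutting down would mean losing the fixed cost of £3008, so operating at a loss of £304 is better by £2704.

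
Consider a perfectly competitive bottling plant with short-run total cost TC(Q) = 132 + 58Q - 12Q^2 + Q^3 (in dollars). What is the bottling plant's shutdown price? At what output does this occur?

The firm shuts down when price falls below the minimum of average variable cost. AVC = VC/Q = 58 - 12Q + Q^2.
At the minimum of AVC, MC = AVC. MC = 58 - 24Q + 3Q^2; setting MC = AVC gives 2Q^2 - 12Q = 0, so Q = 6. min AVC = 22.
The firm shuts down for any P below $22.

$22 per unit, at Q = 6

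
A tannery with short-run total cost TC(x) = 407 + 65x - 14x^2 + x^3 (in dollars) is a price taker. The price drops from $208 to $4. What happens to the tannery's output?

MC = 65 - 28x + 3x^2; the shutdown threshold is min AVC = $16 (at x = 7).
With P = $208 above the shutdown price, P = MC gives x = 13.
At P = $4 < min AVC = $16, price no longer covers variable cost at any output, so the firm shuts down: x = 0.

Output falls from 13 to 0 (the firm shuts down)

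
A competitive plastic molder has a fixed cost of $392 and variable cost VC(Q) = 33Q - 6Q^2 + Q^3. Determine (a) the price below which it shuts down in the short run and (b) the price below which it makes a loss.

Shutdown price = $24; break-even price = $96

AVC = 33 - 6Q + Q^2; minimized at Q = 3, giving min AVC = $24. That is the shutdown price.
ATC = 392/Q + 33 - 6Q + Q^2. Setting dATC/dQ = −392/Q^2 − 6 + 2Q = 0 gives Q = 7 (since 2·7^3 − 6·7^2 = 392).
min ATC = 392/7 + 33 − 6·7 + 7^2 = $96. That is the break-even price.
For $24 ≤ P < $96 the firm produces at a loss; below $24 it shuts down.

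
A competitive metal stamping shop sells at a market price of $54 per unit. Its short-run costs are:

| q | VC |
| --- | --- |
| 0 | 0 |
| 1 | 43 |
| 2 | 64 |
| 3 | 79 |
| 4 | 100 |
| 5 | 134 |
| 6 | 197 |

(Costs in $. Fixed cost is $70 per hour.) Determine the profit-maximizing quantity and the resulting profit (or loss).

q = 5; profit = $66

Tabulate TR − TC: q=0: -70; q=1: -59; q=2: -26; q=3: 13; q=4: 46; q=5: 66; q=6: 57.
Profit is maximized at q = 5. AVC there is 134/5 = $26.80 ≤ P, so producing beats shutting down (which would give -$70).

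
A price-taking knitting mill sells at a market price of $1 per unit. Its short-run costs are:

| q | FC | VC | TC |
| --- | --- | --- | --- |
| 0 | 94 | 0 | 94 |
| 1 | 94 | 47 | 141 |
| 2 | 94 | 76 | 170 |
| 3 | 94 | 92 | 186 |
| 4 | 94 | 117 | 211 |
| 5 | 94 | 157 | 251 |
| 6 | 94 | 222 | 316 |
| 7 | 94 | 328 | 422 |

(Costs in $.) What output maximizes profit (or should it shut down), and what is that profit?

Profit at each row (π = 1q − TC): q=0: -94; q=1: -140; q=2: -168; q=3: -183; q=4: -207; q=5: -246; q=6: -310; q=7: -415.
Profit is highest at q = 0. Equivalently, the lowest AVC in the table is 117/4 ≈ $29.25 at q = 4, and P = $1 falls below it — price never covers variable cost, so the firm shuts down and loses only its fixed cost.

q = 0 (shut down); profit = -$94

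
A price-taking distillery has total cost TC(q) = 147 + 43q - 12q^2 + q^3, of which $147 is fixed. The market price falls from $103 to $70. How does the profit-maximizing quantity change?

MC = 43 - 24q + 3q^2; the shutdown threshold is min AVC = $7 (at q = 6).
At P = $103 ≥ min AVC, set P = MC on the rising branch: q = 10.
At P = $70 ≥ min AVC, set P = MC: q = 9. The firm stays open but cuts output.

Output falls from 10 to 9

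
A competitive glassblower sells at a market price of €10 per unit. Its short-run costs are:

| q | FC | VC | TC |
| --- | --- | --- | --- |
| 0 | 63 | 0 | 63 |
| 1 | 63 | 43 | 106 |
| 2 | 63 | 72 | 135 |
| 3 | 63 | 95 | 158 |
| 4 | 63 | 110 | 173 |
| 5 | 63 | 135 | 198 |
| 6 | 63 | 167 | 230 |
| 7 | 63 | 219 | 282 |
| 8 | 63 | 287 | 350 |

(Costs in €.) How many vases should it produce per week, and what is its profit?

q = 0 (shut down); profit = -€63

Profit at each row (π = 10q − TC): q=0: -63; q=1: -96; q=2: -115; q=3: -128; q=4: -133; q=5: -148; q=6: -170; q=7: -212; q=8: -270.
Profit is highest at q = 0. Equivalently, the lowest AVC in the table is 135/5 ≈ €27 at q = 5, and P = €10 falls below it — price never covers variable cost, so the firm shuts down and loses only its fixed cost.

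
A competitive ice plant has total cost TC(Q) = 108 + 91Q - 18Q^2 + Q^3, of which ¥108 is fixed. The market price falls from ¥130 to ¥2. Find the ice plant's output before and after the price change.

MC = 91 - 36Q + 3Q^2; the shutdown threshold is min AVC = ¥10 (at Q = 9).
At P = ¥130 ≥ min AVC, set P = MC on the rising branch: Q = 13.
At P = ¥2 < min AVC = ¥10, price no longer covers variable cost at any output, so the firm shuts down: Q = 0.

Output falls from 13 to 0 (the firm shuts down)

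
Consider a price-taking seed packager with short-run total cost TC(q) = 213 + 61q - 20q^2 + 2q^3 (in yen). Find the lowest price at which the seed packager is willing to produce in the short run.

The shutdown price is the minimum of AVC. VC = 61q - 20q^2 + 2q^3, so AVC = 61 - 20q + 2q^2.
At the minimum of AVC, MC = AVC. MC = 61 - 40q + 6q^2; setting MC = AVC gives 4q^2 - 20q = 0, so q = 5. min AVC = 11.
The firm shuts down for any P below ¥11.

¥11 per unit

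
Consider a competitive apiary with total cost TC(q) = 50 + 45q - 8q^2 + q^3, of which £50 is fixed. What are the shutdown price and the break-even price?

Shutdown price = min AVC. AVC = 45 - 8q + q^2, with vertex at q = 4 and minimum £29.
ATC = 50/q + 45 - 8q + q^2. Setting dATC/dq = −50/q^2 − 8 + 2q = 0 gives q = 5 (since 2·5^3 − 8·5^2 = 50).
min ATC = 50/5 + 45 − 8·5 + 5^2 = £40. That is the break-even price.
For £29 ≤ P < £40 the firm produces at a loss; below £29 it shuts down.

Shutdown price = £29; break-even price = £40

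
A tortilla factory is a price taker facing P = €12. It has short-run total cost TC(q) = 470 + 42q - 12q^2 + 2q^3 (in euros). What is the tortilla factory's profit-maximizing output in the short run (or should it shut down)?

Strip out fixed cost: VC = 42q - 12q^2 + 2q^3. Then AVC = 42 - 12q + 2q^2 and MC = 42 - 24q + 6q^2.
AVC is minimized where dAVC/dq = -12 + 4q = 0, at q = 3; min AVC = 42 - 12·3 + 2·3^2 = €24.
P = €12 lies below min AVC = €24; no output level covers variable cost.
The firm minimizes its loss by shutting down and losing only its fixed cost of €470.

Shut down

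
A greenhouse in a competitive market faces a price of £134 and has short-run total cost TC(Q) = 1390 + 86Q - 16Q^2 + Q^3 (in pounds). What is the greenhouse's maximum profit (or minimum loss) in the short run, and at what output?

AVC = 86 - 16Q + Q^2 has its minimum £22 at Q = 8; price £134 clears that bar, so the firm operates.
MC = 86 - 32Q + 3Q^2. Setting P = MC and taking the root on the rising branch gives Q* = 12.
TR = 134·12 = 1608. TC = 1390 + 456 = 1846. Profit = 1608 − 1846 = -£238.
Shutting down would mean losing the fixed cost of £1390, so operating at a loss of £238 is better by £1152.

Profit = -£238 at Q = 12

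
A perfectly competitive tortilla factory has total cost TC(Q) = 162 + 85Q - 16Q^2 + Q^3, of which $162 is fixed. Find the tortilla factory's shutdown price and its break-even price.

Shutdown price = $21; break-even price = $40

AVC = 85 - 16Q + Q^2; minimized at Q = 8, giving min AVC = $21. That is the shutdown price.
ATC = 162/Q + 85 - 16Q + Q^2. Setting dATC/dQ = −162/Q^2 − 16 + 2Q = 0 gives Q = 9 (since 2·9^3 − 16·9^2 = 162).
min ATC = 162/9 + 85 − 16·9 + 9^2 = $40. That is the break-even price.
For $21 ≤ P < $40 the firm produces at a loss; below $21 it shuts down.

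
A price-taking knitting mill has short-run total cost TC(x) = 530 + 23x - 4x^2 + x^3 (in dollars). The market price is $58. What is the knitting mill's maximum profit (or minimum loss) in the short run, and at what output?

Profit = -$380 at x = 5

AVC = 23 - 4x + x^2; min AVC = $19 at x = 2. Since P = $58 ≥ min AVC, the firm produces.
With MC = 23 - 8x + 3x^2, P = MC on the upward-sloping part at x* = 5.
TR = 58·5 = 290. TC = 530 + 140 = 670. Profit = 290 − 670 = -$380.
Shutting down would mean losing the fixed cost of $530, so operating at a loss of $380 is better by $150.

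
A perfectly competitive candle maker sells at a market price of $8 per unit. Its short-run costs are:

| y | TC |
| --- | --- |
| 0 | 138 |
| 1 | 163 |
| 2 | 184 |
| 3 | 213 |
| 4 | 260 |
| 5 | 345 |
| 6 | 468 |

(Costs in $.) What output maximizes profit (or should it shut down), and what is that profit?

y = 0 (shut down); profit = -$138

Compute π = P·y − TC at each output: y=0: -138; y=1: -155; y=2: -168; y=3: -189; y=4: -228; y=5: -305; y=6: -420.
Profit is highest at y = 0. Equivalently, the lowest AVC in the table is 46/2 ≈ $23 at y = 2, and P = $8 falls below it — price never covers variable cost, so the firm shuts down and loses only its fixed cost.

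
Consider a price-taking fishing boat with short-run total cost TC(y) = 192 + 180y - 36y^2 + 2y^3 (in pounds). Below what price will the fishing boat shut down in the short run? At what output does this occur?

£18 per unit, at y = 9

The shutdown price is the minimum of AVC. VC = 180y - 36y^2 + 2y^3, so AVC = 180 - 36y + 2y^2.
dAVC/dy = -36 + 4y = 0 gives y = 9. min AVC = 180 - 36·9 + 2·9^2 = 18.
So the shutdown price is £18.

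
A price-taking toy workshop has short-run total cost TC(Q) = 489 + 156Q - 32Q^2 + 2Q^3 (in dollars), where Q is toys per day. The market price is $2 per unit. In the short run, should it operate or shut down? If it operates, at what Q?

Shut down

Variable cost is VC = 156Q - 32Q^2 + 2Q^3, so AVC = VC/Q = 156 - 32Q + 2Q^2 and MC = dTC/dQ = 156 - 64Q + 6Q^2.
AVC hits its minimum where MC = AVC, at Q = 8, giving min AVC = 156 - 32·8 + 2·8^2 = $28.
With P < min AVC ($2 < $28), every unit sold adds to the loss.
Shutting down limits the loss to fixed cost, $489.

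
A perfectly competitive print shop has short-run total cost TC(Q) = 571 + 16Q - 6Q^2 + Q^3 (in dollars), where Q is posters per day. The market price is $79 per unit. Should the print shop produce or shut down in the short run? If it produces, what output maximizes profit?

Variable cost is VC = 16Q - 6Q^2 + Q^3, so AVC = VC/Q = 16 - 6Q + Q^2 and MC = dTC/dQ = 16 - 12Q + 3Q^2.
AVC hits its minimum where MC = AVC, at Q = 3, giving min AVC = 16 - 6·3 + 3^2 = $7.
P = $79 exceeds min AVC = $7, so the firm stays open.
P = MC gives -63 - 12Q + 3Q^2 = 0, with roots -3 and 7. Take the larger (rising MC): Q* = 7.
Check: AVC at Q = 7 is $23 ≤ P, so revenue covers variable cost.
Profit = P·Q − TC = 79·7 − 732 = -$179, a loss, but smaller than the $571 fixed cost the firm would lose by shutting down.

Produce at Q = 7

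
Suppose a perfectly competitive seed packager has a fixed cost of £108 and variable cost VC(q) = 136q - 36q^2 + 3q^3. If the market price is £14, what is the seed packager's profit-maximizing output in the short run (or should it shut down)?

Shut down

Variable cost is VC = 136q - 36q^2 + 3q^3, so AVC = VC/q = 136 - 36q + 3q^2 and MC = dTC/dq = 136 - 72q + 9q^2.
AVC is minimized where dAVC/dq = -36 + 6q = 0, at q = 6; min AVC = 136 - 36·6 + 3·6^2 = £28.
With P < min AVC (£14 < £28), every unit sold adds to the loss.
The firm minimizes its loss by shutting down and losing only its fixed cost of £108.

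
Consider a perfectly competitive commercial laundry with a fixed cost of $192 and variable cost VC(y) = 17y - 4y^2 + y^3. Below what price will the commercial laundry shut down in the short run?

The firm shuts down when price falls below the minimum of average variable cost. AVC = VC/y = 17 - 4y + y^2.
At the minimum of AVC, MC = AVC. MC = 17 - 8y + 3y^2; setting MC = AVC gives 2y^2 - 4y = 0, so y = 2. min AVC = 13.
So the shutdown price is $13.

$13 per unit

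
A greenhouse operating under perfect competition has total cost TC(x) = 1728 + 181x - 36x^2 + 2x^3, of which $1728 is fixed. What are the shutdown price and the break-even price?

AVC = 181 - 36x + 2x^2; minimized at x = 9, giving min AVC = $19. That is the shutdown price.
ATC = 1728/x + 181 - 36x + 2x^2. Setting dATC/dx = −1728/x^2 − 36 + 4x = 0 gives x = 12 (since 4·12^3 − 36·12^2 = 1728).
min ATC = 1728/12 + 181 − 36·12 + 2·12^2 = $181. That is the break-even price.
Between these two prices the firm operates at a loss; above $181 it earns a profit.

Shutdown price = $19; break-even price = $181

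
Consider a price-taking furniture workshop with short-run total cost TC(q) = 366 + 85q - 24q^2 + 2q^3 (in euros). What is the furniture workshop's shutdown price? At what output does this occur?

€13 per unit, at q = 6

Short-run supply begins at min AVC. From VC = 85q - 24q^2 + 2q^3, AVC = 85 - 24q + 2q^2.
At the minimum of AVC, MC = AVC. MC = 85 - 48q + 6q^2; setting MC = AVC gives 4q^2 - 24q = 0, so q = 6. min AVC = 13.
So the shutdown price is €13.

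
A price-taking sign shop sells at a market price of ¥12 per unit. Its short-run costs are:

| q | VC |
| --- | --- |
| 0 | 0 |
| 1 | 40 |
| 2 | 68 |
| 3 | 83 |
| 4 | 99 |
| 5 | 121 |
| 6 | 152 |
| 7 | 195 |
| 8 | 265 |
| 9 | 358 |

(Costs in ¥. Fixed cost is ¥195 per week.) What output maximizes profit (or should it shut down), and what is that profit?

q = 0 (shut down); profit = -¥195

Profit at each row (π = 12q − TC): q=0: -195; q=1: -223; q=2: -239; q=3: -242; q=4: -246; q=5: -256; q=6: -275; q=7: -306; q=8: -364; q=9: -445.
Profit is highest at q = 0. Equivalently, the lowest AVC in the table is 121/5 ≈ ¥24.20 at q = 5, and P = ¥12 falls below it — price never covers variable cost, so the firm shuts down and loses only its fixed cost.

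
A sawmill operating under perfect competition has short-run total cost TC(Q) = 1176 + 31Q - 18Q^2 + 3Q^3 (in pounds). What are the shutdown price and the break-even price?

Shutdown price = £4; break-even price = £220

AVC = 31 - 18Q + 3Q^2; minimized at Q = 3, giving min AVC = £4. That is the shutdown price.
ATC = 1176/Q + 31 - 18Q + 3Q^2. Setting dATC/dQ = −1176/Q^2 − 18 + 6Q = 0 gives Q = 7 (since 6·7^3 − 18·7^2 = 1176).
min ATC = 1176/7 + 31 − 18·7 + 3·7^2 = £220. That is the break-even price.
For £4 ≤ P < £220 the firm produces at a loss; below £4 it shuts down.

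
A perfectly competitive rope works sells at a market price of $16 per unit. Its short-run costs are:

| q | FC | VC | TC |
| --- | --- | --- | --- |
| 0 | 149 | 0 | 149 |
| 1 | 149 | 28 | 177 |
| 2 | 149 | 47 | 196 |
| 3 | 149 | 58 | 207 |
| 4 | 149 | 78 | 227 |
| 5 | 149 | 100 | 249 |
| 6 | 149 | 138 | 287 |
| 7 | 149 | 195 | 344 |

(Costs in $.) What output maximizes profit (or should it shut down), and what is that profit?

q = 0 (shut down); profit = -$149

Compute π = P·q − TC at each output: q=0: -149; q=1: -161; q=2: -164; q=3: -159; q=4: -163; q=5: -169; q=6: -191; q=7: -232.
Profit is highest at q = 0. Equivalently, the lowest AVC in the table is 58/3 ≈ $19.33 at q = 3, and P = $16 falls below it — price never covers variable cost, so the firm shuts down and loses only its fixed cost.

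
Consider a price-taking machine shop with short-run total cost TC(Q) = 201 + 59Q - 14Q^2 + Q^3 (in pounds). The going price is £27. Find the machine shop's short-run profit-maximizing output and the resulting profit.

Profit = -£73 at Q = 8

AVC = 59 - 14Q + Q^2 has its minimum £10 at Q = 7; price £27 clears that bar, so the firm operates.
MC = 59 - 28Q + 3Q^2. Setting P = MC and taking the root on the rising branch gives Q* = 8.
TR = 27·8 = 216. TC = 201 + 88 = 289. Profit = 216 − 289 = -£73.
Shutting down would mean losing the fixed cost of £201, so operating at a loss of £73 is better by £128.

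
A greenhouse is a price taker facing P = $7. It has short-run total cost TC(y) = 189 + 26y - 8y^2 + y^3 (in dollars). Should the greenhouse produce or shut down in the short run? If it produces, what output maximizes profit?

Shut down

Strip out fixed cost: VC = 26y - 8y^2 + y^3. Then AVC = 26 - 8y + y^2 and MC = 26 - 16y + 3y^2.
The AVC parabola has its vertex at y = 8/2 = 4, where AVC = 26 - 8·4 + 4^2 = $10.
With P < min AVC ($7 < $10), every unit sold adds to the loss.
Best response: produce nothing and absorb the $189 fixed cost.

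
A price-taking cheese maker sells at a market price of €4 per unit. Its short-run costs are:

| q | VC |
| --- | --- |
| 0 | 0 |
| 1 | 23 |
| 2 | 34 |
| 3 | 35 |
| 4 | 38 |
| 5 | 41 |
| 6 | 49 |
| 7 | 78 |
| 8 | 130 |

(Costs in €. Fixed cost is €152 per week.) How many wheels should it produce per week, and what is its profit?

q = 0 (shut down); profit = -€152

Compute π = P·q − TC at each output: q=0: -152; q=1: -171; q=2: -178; q=3: -175; q=4: -174; q=5: -173; q=6: -177; q=7: -202; q=8: -250.
Profit is highest at q = 0. Equivalently, the lowest AVC in the table is 49/6 ≈ €8.17 at q = 6, and P = €4 falls below it — price never covers variable cost, so the firm shuts down and loses only its fixed cost.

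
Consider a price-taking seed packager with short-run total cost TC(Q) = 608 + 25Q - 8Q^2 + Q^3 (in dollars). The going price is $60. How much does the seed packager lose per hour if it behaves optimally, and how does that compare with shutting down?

AVC = 25 - 8Q + Q^2; min AVC = $9 at Q = 4. Since P = $60 ≥ min AVC, the firm produces.
MC = 25 - 16Q + 3Q^2. Setting P = MC and taking the root on the rising branch gives Q* = 7.
TR = 60·7 = 420. TC = 608 + 126 = 734. Profit = 420 − 734 = -$314.
Shutting down would mean losing the fixed cost of $608, so operating at a loss of $314 is better by $294.

Profit = -$314 at Q = 7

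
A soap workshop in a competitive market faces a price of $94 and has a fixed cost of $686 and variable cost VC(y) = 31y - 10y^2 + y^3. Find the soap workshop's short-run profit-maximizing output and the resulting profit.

AVC = 31 - 10y + y^2 has its minimum $6 at y = 5; price $94 clears that bar, so the firm operates.
With MC = 31 - 20y + 3y^2, P = MC on the upward-sloping part at y* = 9.
TR = 94·9 = 846. TC = 686 + 198 = 884. Profit = 846 − 884 = -$38.
By producing, the firm covers all variable cost plus $648 of fixed cost; shutting down would lose the full $686.

Profit = -$38 at y = 9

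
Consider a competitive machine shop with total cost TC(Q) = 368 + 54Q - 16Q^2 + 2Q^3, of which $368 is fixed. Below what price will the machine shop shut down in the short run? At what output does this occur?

The firm shuts down when price falls below the minimum of average variable cost. AVC = VC/Q = 54 - 16Q + 2Q^2.
dAVC/dQ = -16 + 4Q = 0 gives Q = 4. min AVC = 54 - 16·4 + 2·4^2 = 22.
So the shutdown price is $22.

$22 per unit, at Q = 4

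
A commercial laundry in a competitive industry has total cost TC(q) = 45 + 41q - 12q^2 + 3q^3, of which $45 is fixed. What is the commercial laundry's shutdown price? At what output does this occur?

$29 per unit, at q = 2

Short-run supply begins at min AVC. From VC = 41q - 12q^2 + 3q^3, AVC = 41 - 12q + 3q^2.
At the minimum of AVC, MC = AVC. MC = 41 - 24q + 9q^2; setting MC = AVC gives 6q^2 - 12q = 0, so q = 2. min AVC = 29.
So the shutdown price is $29.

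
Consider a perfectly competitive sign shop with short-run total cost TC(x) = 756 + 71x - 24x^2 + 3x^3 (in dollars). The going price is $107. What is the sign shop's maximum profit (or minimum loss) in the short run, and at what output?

AVC = 71 - 24x + 3x^2; min AVC = $23 at x = 4. Since P = $107 ≥ min AVC, the firm produces.
MC = 71 - 48x + 9x^2. Setting P = MC and taking the root on the rising branch gives x* = 6.
TR = 107·6 = 642. TC = 756 + 210 = 966. Profit = 642 − 966 = -$324.
By producing, the firm covers all variable cost plus $432 of fixed cost; shutting down would lose the full $756.

Profit = -$324 at x = 6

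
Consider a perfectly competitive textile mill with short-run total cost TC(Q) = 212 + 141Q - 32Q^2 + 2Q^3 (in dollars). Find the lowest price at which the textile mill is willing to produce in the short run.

$13 per unit

The shutdown price is the minimum of AVC. VC = 141Q - 32Q^2 + 2Q^3, so AVC = 141 - 32Q + 2Q^2.
At the minimum of AVC, MC = AVC. MC = 141 - 64Q + 6Q^2; setting MC = AVC gives 4Q^2 - 32Q = 0, so Q = 8. min AVC = 13.
For P < $13 the firm produces nothing.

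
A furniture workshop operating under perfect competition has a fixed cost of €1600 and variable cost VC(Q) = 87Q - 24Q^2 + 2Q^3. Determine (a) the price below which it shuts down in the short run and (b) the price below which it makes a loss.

Shutdown price = €15; break-even price = €207

AVC = 87 - 24Q + 2Q^2; minimized at Q = 6, giving min AVC = €15. That is the shutdown price.
ATC = 1600/Q + 87 - 24Q + 2Q^2. Setting dATC/dQ = −1600/Q^2 − 24 + 4Q = 0 gives Q = 10 (since 4·10^3 − 24·10^2 = 1600).
min ATC = 1600/10 + 87 − 24·10 + 2·10^2 = €207. That is the break-even price.
Between these two prices the firm operates at a loss; above €207 it earns a profit.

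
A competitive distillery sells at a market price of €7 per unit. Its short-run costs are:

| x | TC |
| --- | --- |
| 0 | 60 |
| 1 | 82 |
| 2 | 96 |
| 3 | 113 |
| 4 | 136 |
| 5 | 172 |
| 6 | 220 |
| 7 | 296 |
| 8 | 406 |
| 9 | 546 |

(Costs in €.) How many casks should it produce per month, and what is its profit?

Tabulate TR − TC: x=0: -60; x=1: -75; x=2: -82; x=3: -92; x=4: -108; x=5: -137; x=6: -178; x=7: -247; x=8: -350; x=9: -483.
Profit is highest at x = 0. Equivalently, the lowest AVC in the table is 53/3 ≈ €17.67 at x = 3, and P = €7 falls below it — price never covers variable cost, so the firm shuts down and loses only its fixed cost.

x = 0 (shut down); profit = -€60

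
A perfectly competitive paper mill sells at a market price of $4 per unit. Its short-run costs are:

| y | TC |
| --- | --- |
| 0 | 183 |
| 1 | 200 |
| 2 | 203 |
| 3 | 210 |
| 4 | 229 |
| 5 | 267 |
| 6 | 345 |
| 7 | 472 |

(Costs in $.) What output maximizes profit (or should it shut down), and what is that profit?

y = 0 (shut down); profit = -$183

Profit at each row (π = 4y − TC): y=0: -183; y=1: -196; y=2: -195; y=3: -198; y=4: -213; y=5: -247; y=6: -321; y=7: -444.
Profit is highest at y = 0. Equivalently, the lowest AVC in the table is 27/3 ≈ $9 at y = 3, and P = $4 falls below it — price never covers variable cost, so the firm shuts down and loses only its fixed cost.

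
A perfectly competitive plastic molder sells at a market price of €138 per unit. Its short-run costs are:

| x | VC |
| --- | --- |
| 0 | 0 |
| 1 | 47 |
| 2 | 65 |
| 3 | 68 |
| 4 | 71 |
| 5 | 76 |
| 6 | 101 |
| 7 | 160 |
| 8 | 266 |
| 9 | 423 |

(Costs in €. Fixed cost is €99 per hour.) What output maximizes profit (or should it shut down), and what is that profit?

x = 8; profit = €739

Tabulate TR − TC: x=0: -99; x=1: -8; x=2: 112; x=3: 247; x=4: 382; x=5: 515; x=6: 628; x=7: 707; x=8: 739; x=9: 720.
Profit is maximized at x = 8. AVC there is 266/8 = €33.25 ≤ P, so producing beats shutting down (which would give -€99).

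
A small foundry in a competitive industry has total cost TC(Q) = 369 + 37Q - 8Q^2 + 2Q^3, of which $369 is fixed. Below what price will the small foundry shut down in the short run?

$29 per unit

The firm shuts down when price falls below the minimum of average variable cost. AVC = VC/Q = 37 - 8Q + 2Q^2.
At the minimum of AVC, MC = AVC. MC = 37 - 16Q + 6Q^2; setting MC = AVC gives 4Q^2 - 8Q = 0, so Q = 2. min AVC = 29.
For P < $29 the firm produces nothing.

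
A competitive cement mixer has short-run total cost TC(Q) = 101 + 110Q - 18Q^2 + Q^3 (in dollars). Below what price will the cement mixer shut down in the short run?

The shutdown price is the minimum of AVC. VC = 110Q - 18Q^2 + Q^3, so AVC = 110 - 18Q + Q^2.
At the minimum of AVC, MC = AVC. MC = 110 - 36Q + 3Q^2; setting MC = AVC gives 2Q^2 - 18Q = 0, so Q = 9. min AVC = 29.
So the shutdown price is $29.

$29 per unit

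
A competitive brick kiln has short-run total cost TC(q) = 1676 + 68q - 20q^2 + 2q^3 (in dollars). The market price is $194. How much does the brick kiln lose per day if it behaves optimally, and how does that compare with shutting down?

AVC = 68 - 20q + 2q^2; min AVC = $18 at q = 5. Since P = $194 ≥ min AVC, the firm produces.
With MC = 68 - 40q + 6q^2, P = MC on the upward-sloping part at q* = 9.
TR = 194·9 = 1746. TC = 1676 + 450 = 2126. Profit = 1746 − 2126 = -$380.
By producing, the firm covers all variable cost plus $1296 of fixed cost; shutting down would lose the full $1676.

Profit = -$380 at q = 9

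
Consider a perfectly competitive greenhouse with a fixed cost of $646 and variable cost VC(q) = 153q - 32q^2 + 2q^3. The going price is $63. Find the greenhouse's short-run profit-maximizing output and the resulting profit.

AVC = 153 - 32q + 2q^2; min AVC = $25 at q = 8. Since P = $63 ≥ min AVC, the firm produces.
MC = 153 - 64q + 6q^2. Setting P = MC and taking the root on the rising branch gives q* = 9.
TR = 63·9 = 567. TC = 646 + 243 = 889. Profit = 567 − 889 = -$322.
That loss of $322 beats the $646 the firm would lose by shutting down; producing recovers $324 of fixed cost.

Profit = -$322 at q = 9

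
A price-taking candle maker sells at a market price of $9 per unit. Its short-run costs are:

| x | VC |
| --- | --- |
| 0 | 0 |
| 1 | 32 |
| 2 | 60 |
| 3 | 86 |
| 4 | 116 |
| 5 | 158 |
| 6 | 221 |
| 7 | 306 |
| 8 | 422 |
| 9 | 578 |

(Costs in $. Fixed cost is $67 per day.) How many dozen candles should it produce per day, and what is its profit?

Profit at each row (π = 9x − TC): x=0: -67; x=1: -90; x=2: -109; x=3: -126; x=4: -147; x=5: -180; x=6: -234; x=7: -310; x=8: -417; x=9: -564.
Profit is highest at x = 0. Equivalently, the lowest AVC in the table is 86/3 ≈ $28.67 at x = 3, and P = $9 falls below it — price never covers variable cost, so the firm shuts down and loses only its fixed cost.

x = 0 (shut down); profit = -$67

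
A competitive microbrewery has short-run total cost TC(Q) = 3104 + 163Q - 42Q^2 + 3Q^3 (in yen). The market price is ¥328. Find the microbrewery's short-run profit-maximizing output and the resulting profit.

AVC = 163 - 42Q + 3Q^2; min AVC = ¥16 at Q = 7. Since P = ¥328 ≥ min AVC, the firm produces.
MC = 163 - 84Q + 9Q^2. Setting P = MC and taking the root on the rising branch gives Q* = 11.
TR = 328·11 = 3608. TC = 3104 + 704 = 3808. Profit = 3608 − 3808 = -¥200.
By producing, the firm covers all variable cost plus ¥2904 of fixed cost; shutting down would lose the full ¥3104.

Profit = -¥200 at Q = 11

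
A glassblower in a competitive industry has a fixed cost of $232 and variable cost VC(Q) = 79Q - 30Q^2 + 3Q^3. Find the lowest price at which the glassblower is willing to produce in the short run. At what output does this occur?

Short-run supply begins at min AVC. From VC = 79Q - 30Q^2 + 3Q^3, AVC = 79 - 30Q + 3Q^2.
dAVC/dQ = -30 + 6Q = 0 gives Q = 5. min AVC = 79 - 30·5 + 3·5^2 = 4.
So the shutdown price is $4.

$4 per unit, at Q = 5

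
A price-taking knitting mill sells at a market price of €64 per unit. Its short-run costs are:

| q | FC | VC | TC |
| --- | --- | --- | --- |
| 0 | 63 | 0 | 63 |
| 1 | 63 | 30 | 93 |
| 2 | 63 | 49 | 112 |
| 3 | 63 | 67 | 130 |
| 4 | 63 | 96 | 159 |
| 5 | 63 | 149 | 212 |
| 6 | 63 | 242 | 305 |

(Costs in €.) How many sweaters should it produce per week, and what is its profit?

Tabulate TR − TC: q=0: -63; q=1: -29; q=2: 16; q=3: 62; q=4: 97; q=5: 108; q=6: 79.
Profit is maximized at q = 5. AVC there is 149/5 = €29.80 ≤ P, so producing beats shutting down (which would give -€63).

q = 5; profit = €108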